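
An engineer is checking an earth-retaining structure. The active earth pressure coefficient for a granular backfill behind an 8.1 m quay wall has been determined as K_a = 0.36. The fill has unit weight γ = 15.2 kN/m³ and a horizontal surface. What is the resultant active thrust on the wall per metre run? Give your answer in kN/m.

P = ½ K_a γ H² = 0.5 × 0.36 × 15.2 × 8.1² = 179.5 kN/m.

180 kN/m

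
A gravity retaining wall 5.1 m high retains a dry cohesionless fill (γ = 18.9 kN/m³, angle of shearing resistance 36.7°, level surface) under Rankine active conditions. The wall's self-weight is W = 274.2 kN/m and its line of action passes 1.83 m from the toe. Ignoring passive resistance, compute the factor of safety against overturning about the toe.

4.77

K_a = tan²(45° − 36.7°/2) = 0.2519.
P_a = ½K_aγH² = 0.5×0.2519×18.9×5.1² = 61.91 kN/m, acting at H/3 = 1.700 m above the base.
Overturning moment M_o = P_a × H/3 = 61.91 × 1.700 = 105.2.
Resisting moment M_r = W × 1.83 = 274.2 × 1.83 = 501.8.
FS_overturning = M_r/M_o = 501.8/105.2 = 4.768.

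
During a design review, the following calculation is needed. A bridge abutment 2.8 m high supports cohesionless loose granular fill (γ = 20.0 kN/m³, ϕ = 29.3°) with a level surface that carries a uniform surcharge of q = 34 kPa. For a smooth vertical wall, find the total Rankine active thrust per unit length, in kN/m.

59.5 kN/m

K_a = tan²(45° − φ/2) = 0.3428.
Soil triangle: ½ K_a γ H² = 0.5×0.3428×20.0×2.8² = 26.88 kN/m.
Surcharge rectangle: K_a q H = 0.3428×34×2.8 = 32.64 kN/m.
Total = 26.88 + 32.64 = 59.52 kN/m.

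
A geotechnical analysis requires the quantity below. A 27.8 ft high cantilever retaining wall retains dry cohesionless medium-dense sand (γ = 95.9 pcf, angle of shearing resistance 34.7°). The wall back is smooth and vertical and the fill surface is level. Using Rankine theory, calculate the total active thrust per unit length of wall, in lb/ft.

10200 lb/ft

K_a = tan²(45° − φ/2) = 0.2745.
P_a = ½ K_a γ H² = 0.5 × 0.2745 × 95.9 × 27.8² = 10170 lb/ft.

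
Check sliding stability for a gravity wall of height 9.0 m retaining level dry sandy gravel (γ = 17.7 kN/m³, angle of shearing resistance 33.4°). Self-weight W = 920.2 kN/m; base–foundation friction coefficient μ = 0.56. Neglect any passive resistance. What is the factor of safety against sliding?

K_a = tan²(45° − 33.4°/2) = 0.2899.
P_a = ½K_aγH² = 0.5×0.2899×17.7×9.0² = 207.8 kN/m, acting at H/3 = 3.000 m above the base.
FS_sliding = μW / P_a = 0.56×920.2 / 207.8 = 2.479.

2.48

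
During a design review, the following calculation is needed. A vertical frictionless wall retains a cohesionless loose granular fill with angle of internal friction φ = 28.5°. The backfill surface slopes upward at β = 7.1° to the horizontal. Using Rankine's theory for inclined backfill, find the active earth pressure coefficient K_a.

0.363

K_a = cos β · (cos β − √(cos²β − cos²φ)) / (cos β + √(cos²β − cos²φ)).
cos β = 0.9923, cos φ = 0.8788, √(cos²β − cos²φ) = 0.4609.
K_a = 0.9923 × (0.9923 − 0.4609)/(0.9923 + 0.4609) = 0.3629.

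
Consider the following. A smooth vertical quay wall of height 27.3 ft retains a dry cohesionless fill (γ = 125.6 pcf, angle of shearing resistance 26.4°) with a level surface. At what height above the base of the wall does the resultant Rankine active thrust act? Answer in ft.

K_a = 0.3844.
The pressure distribution is triangular, so the resultant acts at H/3 above the base = 27.3/3 = 9.100 ft.

9.10 ft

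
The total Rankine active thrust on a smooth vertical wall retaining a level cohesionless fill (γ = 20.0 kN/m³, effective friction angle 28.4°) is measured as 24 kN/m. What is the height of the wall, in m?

2.60 m

K_a = 0.3554. P_a = ½ K_a γ H² ⇒ H = √(2P_a/(K_a γ)).
H = √(2×24/(0.3554×20.0)) = 2.599 m.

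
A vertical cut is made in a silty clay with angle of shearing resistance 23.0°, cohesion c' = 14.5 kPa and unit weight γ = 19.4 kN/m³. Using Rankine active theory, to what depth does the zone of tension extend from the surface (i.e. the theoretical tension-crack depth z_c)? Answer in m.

2.26 m

K_a = tan²(45° − 23.0°/2) = 0.4381; √K_a = 0.6619.
The active pressure is zero where K_a γ z = 2c√K_a, so z_c = 2c/(γ√K_a) = 2×14.5/(19.4×0.6619) = 2.258 m.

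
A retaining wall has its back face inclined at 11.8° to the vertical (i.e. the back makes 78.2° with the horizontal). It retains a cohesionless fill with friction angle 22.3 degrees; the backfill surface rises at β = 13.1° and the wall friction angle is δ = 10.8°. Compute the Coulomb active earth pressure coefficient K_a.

K_a = sin²(α+φ) / [sin²α · sin(α−δ) · (1 + √{sin(φ+δ)sin(φ−β) / (sin(α−δ)sin(α+β))})²].
With α = 78.2°, φ = 22.3°, δ = 10.8°, β = 13.1°: K_a = 0.6392.

0.639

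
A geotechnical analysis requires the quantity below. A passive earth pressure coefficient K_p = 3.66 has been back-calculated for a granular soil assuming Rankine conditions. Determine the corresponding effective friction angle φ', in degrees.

K_p = (1+sin φ)/(1−sin φ) ⇒ sin φ = (K_p − 1)/(K_p + 1) = 0.5708.
φ = arcsin(0.5708) = 34.81°.

34.8°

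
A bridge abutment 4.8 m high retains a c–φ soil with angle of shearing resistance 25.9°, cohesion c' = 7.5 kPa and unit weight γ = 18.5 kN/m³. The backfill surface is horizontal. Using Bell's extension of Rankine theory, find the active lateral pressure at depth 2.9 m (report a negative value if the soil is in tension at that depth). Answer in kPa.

K_a = (1 − sin φ)/(1 + sin φ) = 0.3920.
σ_a = K_a γ z − 2c√K_a = 0.3920×18.5×2.9 − 2×7.5×0.6261 = 11.64 kPa.

11.6 kPa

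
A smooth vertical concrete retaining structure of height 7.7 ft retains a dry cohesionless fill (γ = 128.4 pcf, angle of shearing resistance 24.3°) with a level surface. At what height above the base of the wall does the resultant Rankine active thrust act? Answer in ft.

K_a = 0.4169.
The pressure distribution is triangular, so the resultant acts at H/3 above the base = 7.7/3 = 2.567 ft.

2.57 ft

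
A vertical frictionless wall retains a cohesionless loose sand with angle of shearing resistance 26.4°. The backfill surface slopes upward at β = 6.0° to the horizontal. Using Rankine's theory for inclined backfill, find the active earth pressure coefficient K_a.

K_a = cos β · (cos β − √(cos²β − cos²φ)) / (cos β + √(cos²β − cos²φ)).
cos β = 0.9945, cos φ = 0.8957, √(cos²β − cos²φ) = 0.4322.
K_a = 0.9945 × (0.9945 − 0.4322)/(0.9945 + 0.4322) = 0.3920.

0.392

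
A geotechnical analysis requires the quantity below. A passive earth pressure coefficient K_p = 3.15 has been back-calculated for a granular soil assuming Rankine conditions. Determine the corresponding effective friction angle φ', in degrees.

K_p = (1+sin φ)/(1−sin φ) ⇒ sin φ = (K_p − 1)/(K_p + 1) = 0.5181.
φ = arcsin(0.5181) = 31.20°.

31.2°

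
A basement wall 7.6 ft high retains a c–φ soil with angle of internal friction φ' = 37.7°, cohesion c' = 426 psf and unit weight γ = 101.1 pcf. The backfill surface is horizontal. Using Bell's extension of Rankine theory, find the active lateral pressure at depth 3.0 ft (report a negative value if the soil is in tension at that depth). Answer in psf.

K_a = (1 − sin φ)/(1 + sin φ) = 0.2411.
σ_a = K_a γ z − 2c√K_a = 0.2411×101.1×3.0 − 2×426×0.4910 = -345.2 psf.

-345 psf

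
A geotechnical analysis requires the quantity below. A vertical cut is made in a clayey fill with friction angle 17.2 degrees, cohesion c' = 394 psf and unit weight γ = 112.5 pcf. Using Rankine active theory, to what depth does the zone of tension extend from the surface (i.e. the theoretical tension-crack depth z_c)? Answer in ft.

9.50 ft

K_a = tan²(45° − 17.2°/2) = 0.5436; √K_a = 0.7373.
The active pressure is zero where K_a γ z = 2c√K_a, so z_c = 2c/(γ√K_a) = 2×394/(112.5×0.7373) = 9.501 ft.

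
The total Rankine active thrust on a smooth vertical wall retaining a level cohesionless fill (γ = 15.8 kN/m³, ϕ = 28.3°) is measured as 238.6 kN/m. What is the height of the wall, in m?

9.20 m

K_a = 0.3568. P_a = ½ K_a γ H² ⇒ H = √(2P_a/(K_a γ)).
H = √(2×238.6/(0.3568×15.8)) = 9.201 m.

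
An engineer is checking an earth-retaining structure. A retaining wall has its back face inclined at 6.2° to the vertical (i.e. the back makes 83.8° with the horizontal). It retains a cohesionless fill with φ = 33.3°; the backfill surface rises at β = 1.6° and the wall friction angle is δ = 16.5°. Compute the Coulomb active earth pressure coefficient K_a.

0.315

K_a = sin²(α+φ) / [sin²α · sin(α−δ) · (1 + √{sin(φ+δ)sin(φ−β) / (sin(α−δ)sin(α+β))})²].
With α = 83.8°, φ = 33.3°, δ = 16.5°, β = 1.6°: K_a = 0.3152.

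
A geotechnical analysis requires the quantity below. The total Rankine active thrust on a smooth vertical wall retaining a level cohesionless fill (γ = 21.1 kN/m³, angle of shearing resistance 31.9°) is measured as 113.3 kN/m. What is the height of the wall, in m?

5.90 m

K_a = 0.3085. P_a = ½ K_a γ H² ⇒ H = √(2P_a/(K_a γ)).
H = √(2×113.3/(0.3085×21.1)) = 5.900 m.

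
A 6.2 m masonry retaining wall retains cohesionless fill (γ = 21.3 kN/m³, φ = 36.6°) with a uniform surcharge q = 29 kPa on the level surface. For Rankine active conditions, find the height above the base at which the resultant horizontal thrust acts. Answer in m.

2.38 m

K_a = 0.2530.
Triangular part P₁ = ½K_aγH² = 103.6 at H/3 = 2.067 m; rectangular part P₂ = K_a q H = 45.48 at H/2 = 3.100 m.
ȳ = (P₁·2.067 + P₂·3.100)/(P₁+P₂) = 2.382 m.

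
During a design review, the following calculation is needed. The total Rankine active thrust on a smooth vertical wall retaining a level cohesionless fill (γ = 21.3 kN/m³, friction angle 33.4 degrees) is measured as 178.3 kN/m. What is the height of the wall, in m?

K_a = 0.2899. P_a = ½ K_a γ H² ⇒ H = √(2P_a/(K_a γ)).
H = √(2×178.3/(0.2899×21.3)) = 7.599 m.

7.60 m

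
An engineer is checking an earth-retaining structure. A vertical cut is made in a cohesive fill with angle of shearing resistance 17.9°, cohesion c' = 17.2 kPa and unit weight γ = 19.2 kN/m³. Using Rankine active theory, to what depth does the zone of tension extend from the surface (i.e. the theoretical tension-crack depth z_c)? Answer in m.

K_a = tan²(45° − 17.9°/2) = 0.5298; √K_a = 0.7279.
The active pressure is zero where K_a γ z = 2c√K_a, so z_c = 2c/(γ√K_a) = 2×17.2/(19.2×0.7279) = 2.461 m.

2.46 m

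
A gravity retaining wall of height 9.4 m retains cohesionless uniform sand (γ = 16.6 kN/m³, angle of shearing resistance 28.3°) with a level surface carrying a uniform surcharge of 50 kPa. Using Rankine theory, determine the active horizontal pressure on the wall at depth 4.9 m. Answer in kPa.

46.9 kPa

K_a = (1 − sin φ)/(1 + sin φ) = 0.3568.
σ_v = γz + q = 16.6 × 4.9 + 50 = 131.3 kPa.
σ_h = K_a σ_v = 0.3568 × 131.3 = 46.86 kPa.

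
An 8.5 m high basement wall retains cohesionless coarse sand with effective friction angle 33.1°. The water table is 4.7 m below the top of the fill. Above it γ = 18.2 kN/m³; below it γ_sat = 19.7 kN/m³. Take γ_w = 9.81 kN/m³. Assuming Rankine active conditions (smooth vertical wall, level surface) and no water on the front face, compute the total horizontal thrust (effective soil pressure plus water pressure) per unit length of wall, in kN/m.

246 kN/m

K_a = tan²(45° − φ/2) = 0.2936.
γ' = 19.7 − 9.81 = 9.890 kN/m³. Depth below WT = 3.8 m.
σ'_h at WT = K_a γ d_w = 25.11 kPa; at base = 25.11 + K_a γ' × 3.8 = 36.15 kPa.
P₁ (0–4.7 m) = ½×25.11×4.7 = 59.01. P₂ (4.7–8.5 m) = ½(25.11+36.15)×3.8 = 116.4.
P_w = ½ γ_w h₂² = 0.5×9.81×3.8² = 70.83. Total = 59.01+116.4+70.83 = 246.2 kN/m.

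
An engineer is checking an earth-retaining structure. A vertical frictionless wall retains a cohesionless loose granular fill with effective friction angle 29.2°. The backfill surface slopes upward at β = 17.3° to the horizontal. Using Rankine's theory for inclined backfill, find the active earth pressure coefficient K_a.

0.404

K_a = cos β · (cos β − √(cos²β − cos²φ)) / (cos β + √(cos²β − cos²φ)).
cos β = 0.9548, cos φ = 0.8729, √(cos²β − cos²φ) = 0.3867.
K_a = 0.9548 × (0.9548 − 0.3867)/(0.9548 + 0.3867) = 0.4043.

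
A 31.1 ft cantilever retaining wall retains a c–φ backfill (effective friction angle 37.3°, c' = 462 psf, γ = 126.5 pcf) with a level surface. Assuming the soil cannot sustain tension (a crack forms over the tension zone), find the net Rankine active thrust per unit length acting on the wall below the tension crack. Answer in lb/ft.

K_a = 0.2453; √K_a = 0.4953.
Tension-crack depth z_c = 2c/(γ√K_a) = 2×462/(126.5×0.4953) = 14.75 ft.
σ_a at base = K_a γ H − 2c√K_a = 0.2453×126.5×31.1 − 2×462×0.4953 = 507.5 psf.
P_a = ½ × 507.5 × (H − z_c) = 0.5×507.5×16.35 = 4150 lb/ft.

4150 lb/ft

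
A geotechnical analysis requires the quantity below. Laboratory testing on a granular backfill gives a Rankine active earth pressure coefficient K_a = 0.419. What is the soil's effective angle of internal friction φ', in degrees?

K_a = tan²(45° − φ/2) ⇒ 45° − φ/2 = arctan(√0.419) = 32.92°.
φ = 2(45° − 32.92°) = 24.17°.

24.2°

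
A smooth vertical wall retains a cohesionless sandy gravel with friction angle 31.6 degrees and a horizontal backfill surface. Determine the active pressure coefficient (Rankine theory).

K_a = (1 − sin φ)/(1 + sin φ) = (1 − sin 31.6°)/(1 + sin 31.6°) = 0.3123.

0.312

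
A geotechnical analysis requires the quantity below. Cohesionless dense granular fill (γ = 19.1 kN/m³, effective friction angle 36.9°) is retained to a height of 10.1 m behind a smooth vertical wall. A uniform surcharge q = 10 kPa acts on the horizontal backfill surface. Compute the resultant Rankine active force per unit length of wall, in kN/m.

268 kN/m

K_a = tan²(45° − φ/2) = 0.2497.
Soil triangle: ½ K_a γ H² = 0.5×0.2497×19.1×10.1² = 243.2 kN/m.
Surcharge rectangle: K_a q H = 0.2497×10×10.1 = 25.22 kN/m.
Total = 243.2 + 25.22 = 268.4 kN/m.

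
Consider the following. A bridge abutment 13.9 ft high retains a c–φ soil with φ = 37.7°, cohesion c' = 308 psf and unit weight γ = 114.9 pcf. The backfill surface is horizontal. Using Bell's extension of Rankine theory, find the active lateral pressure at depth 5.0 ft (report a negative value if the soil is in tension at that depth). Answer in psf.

K_a = (1 − sin φ)/(1 + sin φ) = 0.2411.
σ_a = K_a γ z − 2c√K_a = 0.2411×114.9×5.0 − 2×308×0.4910 = -164.0 psf.

-164 psf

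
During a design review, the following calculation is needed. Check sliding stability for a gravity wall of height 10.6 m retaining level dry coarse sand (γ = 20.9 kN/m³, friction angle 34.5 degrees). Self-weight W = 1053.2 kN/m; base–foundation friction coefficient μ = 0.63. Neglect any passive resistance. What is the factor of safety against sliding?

K_a = tan²(45° − 34.5°/2) = 0.2768.
P_a = ½K_aγH² = 0.5×0.2768×20.9×10.6² = 325.0 kN/m, acting at H/3 = 3.533 m above the base.
FS_sliding = μW / P_a = 0.63×1053.2 / 325.0 = 2.041.

2.04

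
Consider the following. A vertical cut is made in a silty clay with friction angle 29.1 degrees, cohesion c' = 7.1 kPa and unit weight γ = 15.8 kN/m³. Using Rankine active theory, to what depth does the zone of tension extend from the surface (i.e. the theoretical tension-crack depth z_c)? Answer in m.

1.53 m

K_a = tan²(45° − 29.1°/2) = 0.3456; √K_a = 0.5879.
The active pressure is zero where K_a γ z = 2c√K_a, so z_c = 2c/(γ√K_a) = 2×7.1/(15.8×0.5879) = 1.529 m.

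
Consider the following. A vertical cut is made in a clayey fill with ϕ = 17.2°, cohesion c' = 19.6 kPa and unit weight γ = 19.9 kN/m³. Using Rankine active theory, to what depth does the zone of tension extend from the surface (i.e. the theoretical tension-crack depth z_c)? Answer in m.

K_a = tan²(45° − 17.2°/2) = 0.5436; √K_a = 0.7373.
The active pressure is zero where K_a γ z = 2c√K_a, so z_c = 2c/(γ√K_a) = 2×19.6/(19.9×0.7373) = 2.672 m.

2.67 m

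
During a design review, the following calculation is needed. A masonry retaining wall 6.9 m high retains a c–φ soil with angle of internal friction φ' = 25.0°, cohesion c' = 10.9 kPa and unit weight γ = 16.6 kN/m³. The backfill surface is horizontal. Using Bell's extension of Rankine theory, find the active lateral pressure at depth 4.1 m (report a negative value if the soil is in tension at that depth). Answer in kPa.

K_a = (1 − sin φ)/(1 + sin φ) = 0.4059.
σ_a = K_a γ z − 2c√K_a = 0.4059×16.6×4.1 − 2×10.9×0.6371 = 13.73 kPa.

13.7 kPa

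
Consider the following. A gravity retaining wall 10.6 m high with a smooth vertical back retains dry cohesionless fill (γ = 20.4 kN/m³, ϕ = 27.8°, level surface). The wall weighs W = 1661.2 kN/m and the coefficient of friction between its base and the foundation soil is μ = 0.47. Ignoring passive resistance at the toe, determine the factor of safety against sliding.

K_a = tan²(45° − 27.8°/2) = 0.3639.
P_a = ½K_aγH² = 0.5×0.3639×20.4×10.6² = 417.1 kN/m, acting at H/3 = 3.533 m above the base.
FS_sliding = μW / P_a = 0.47×1661.2 / 417.1 = 1.872.

1.87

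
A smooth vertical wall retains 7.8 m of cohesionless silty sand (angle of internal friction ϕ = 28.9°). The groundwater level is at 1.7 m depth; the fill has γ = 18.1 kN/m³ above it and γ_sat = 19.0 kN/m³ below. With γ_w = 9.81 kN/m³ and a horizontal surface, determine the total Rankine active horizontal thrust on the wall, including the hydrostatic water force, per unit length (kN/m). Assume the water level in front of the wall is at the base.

K_a = tan²(45° − φ/2) = 0.3484.
γ' = 19.0 − 9.81 = 9.190 kN/m³. Depth below WT = 6.1 m.
σ'_h at WT = K_a γ d_w = 10.72 kPa; at base = 10.72 + K_a γ' × 6.1 = 30.25 kPa.
P₁ (0–1.7 m) = ½×10.72×1.7 = 9.111. P₂ (1.7–7.8 m) = ½(10.72+30.25)×6.1 = 124.9.
P_w = ½ γ_w h₂² = 0.5×9.81×6.1² = 182.5. Total = 9.111+124.9+182.5 = 316.6 kN/m.

317 kN/m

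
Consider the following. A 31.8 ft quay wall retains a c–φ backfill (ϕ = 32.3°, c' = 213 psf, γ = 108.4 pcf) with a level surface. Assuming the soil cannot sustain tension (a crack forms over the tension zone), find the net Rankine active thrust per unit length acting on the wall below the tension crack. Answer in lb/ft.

K_a = 0.3035; √K_a = 0.5509.
Tension-crack depth z_c = 2c/(γ√K_a) = 2×213/(108.4×0.5509) = 7.134 ft.
σ_a at base = K_a γ H − 2c√K_a = 0.3035×108.4×31.8 − 2×213×0.5509 = 811.5 psf.
P_a = ½ × 811.5 × (H − z_c) = 0.5×811.5×24.67 = 10010 lb/ft.

10000 lb/ft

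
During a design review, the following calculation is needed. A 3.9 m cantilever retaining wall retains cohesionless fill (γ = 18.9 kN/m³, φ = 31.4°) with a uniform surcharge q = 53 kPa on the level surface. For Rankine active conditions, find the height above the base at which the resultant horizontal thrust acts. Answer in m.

K_a = 0.3149.
Triangular part P₁ = ½K_aγH² = 45.26 at H/3 = 1.300 m; rectangular part P₂ = K_a q H = 65.09 at H/2 = 1.950 m.
ȳ = (P₁·1.300 + P₂·1.950)/(P₁+P₂) = 1.683 m.

1.68 m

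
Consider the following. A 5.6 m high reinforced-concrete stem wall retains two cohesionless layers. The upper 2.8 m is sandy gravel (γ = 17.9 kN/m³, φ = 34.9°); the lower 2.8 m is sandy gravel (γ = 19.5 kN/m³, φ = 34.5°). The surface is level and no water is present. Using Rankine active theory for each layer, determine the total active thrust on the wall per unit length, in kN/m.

79.1 kN/m

K_a1 = tan²(45°−34.9°/2) = 0.2721; K_a2 = tan²(45°−34.5°/2) = 0.2768.
Layer 1: σ at base = K_a1 γ₁ h₁ = 13.64 kPa; P₁ = ½×13.64×2.8 = 19.10.
Layer 2: σ_v at top = γ₁h₁ = 50.12; σ_h top = K_a2×50.12 = 13.87; σ_h base = K_a2×(50.12+19.5×2.8) = 28.99.
P₂ = ½(13.87+28.99)×2.8 = 60.01. Total P_a = 19.10+60.01 = 79.10 kN/m.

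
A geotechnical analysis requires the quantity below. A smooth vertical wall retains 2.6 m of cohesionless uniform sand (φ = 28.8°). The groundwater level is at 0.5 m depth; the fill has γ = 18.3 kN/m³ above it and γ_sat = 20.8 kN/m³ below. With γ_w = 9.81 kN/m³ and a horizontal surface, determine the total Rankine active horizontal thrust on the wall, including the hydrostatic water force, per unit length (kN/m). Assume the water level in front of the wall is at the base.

37.6 kN/m

K_a = tan²(45° − φ/2) = 0.3498.
γ' = 20.8 − 9.81 = 10.99 kN/m³. Depth below WT = 2.1 m.
σ'_h at WT = K_a γ d_w = 3.200 kPa; at base = 3.200 + K_a γ' × 2.1 = 11.27 kPa.
P₁ (0–0.5 m) = ½×3.200×0.5 = 0.8001. P₂ (0.5–2.6 m) = ½(3.200+11.27)×2.1 = 15.20.
P_w = ½ γ_w h₂² = 0.5×9.81×2.1² = 21.63. Total = 0.8001+15.20+21.63 = 37.63 kN/m.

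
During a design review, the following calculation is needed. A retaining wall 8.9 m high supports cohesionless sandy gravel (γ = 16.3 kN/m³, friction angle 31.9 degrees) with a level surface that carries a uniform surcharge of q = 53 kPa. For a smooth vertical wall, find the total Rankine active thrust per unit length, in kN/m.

K_a = tan²(45° − φ/2) = 0.3085.
Soil triangle: ½ K_a γ H² = 0.5×0.3085×16.3×8.9² = 199.2 kN/m.
Surcharge rectangle: K_a q H = 0.3085×53×8.9 = 145.5 kN/m.
Total = 199.2 + 145.5 = 344.7 kN/m.

345 kN/m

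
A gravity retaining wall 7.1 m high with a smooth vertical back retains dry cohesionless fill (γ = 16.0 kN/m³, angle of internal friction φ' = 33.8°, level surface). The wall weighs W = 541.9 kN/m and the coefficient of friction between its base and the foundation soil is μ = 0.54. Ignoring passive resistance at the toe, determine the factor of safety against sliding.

K_a = tan²(45° − 33.8°/2) = 0.2851.
P_a = ½K_aγH² = 0.5×0.2851×16.0×7.1² = 115.0 kN/m, acting at H/3 = 2.367 m above the base.
FS_sliding = μW / P_a = 0.54×541.9 / 115.0 = 2.545.

2.55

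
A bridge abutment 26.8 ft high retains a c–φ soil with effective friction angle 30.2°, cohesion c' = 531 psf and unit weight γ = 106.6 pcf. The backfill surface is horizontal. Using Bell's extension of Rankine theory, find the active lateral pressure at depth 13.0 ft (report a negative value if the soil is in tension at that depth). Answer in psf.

-152 psf

K_a = (1 − sin φ)/(1 + sin φ) = 0.3307.
σ_a = K_a γ z − 2c√K_a = 0.3307×106.6×13.0 − 2×531×0.5750 = -152.5 psf.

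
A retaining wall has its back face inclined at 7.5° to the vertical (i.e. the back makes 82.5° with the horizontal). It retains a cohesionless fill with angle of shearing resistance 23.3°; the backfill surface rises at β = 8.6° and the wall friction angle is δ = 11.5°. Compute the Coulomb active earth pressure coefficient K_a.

0.515

K_a = sin²(α+φ) / [sin²α · sin(α−δ) · (1 + √{sin(φ+δ)sin(φ−β) / (sin(α−δ)sin(α+β))})²].
With α = 82.5°, φ = 23.3°, δ = 11.5°, β = 8.6°: K_a = 0.5146.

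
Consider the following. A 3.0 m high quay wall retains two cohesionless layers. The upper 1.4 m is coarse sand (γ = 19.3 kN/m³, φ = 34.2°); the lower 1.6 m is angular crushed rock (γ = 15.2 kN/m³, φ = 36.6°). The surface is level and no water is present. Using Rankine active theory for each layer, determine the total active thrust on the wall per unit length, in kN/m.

K_a1 = tan²(45°−34.2°/2) = 0.2803; K_a2 = tan²(45°−36.6°/2) = 0.2530.
Layer 1: σ at base = K_a1 γ₁ h₁ = 7.575 kPa; P₁ = ½×7.575×1.4 = 5.302.
Layer 2: σ_v at top = γ₁h₁ = 27.02; σ_h top = K_a2×27.02 = 6.835; σ_h base = K_a2×(27.02+15.2×1.6) = 12.99.
P₂ = ½(6.835+12.99)×1.6 = 15.86. Total P_a = 5.302+15.86 = 21.16 kN/m.

21.2 kN/m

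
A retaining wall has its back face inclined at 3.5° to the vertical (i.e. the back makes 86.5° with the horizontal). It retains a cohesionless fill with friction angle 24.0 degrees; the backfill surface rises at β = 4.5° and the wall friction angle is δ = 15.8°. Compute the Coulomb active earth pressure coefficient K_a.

0.428

K_a = sin²(α+φ) / [sin²α · sin(α−δ) · (1 + √{sin(φ+δ)sin(φ−β) / (sin(α−δ)sin(α+β))})²].
With α = 86.5°, φ = 24.0°, δ = 15.8°, β = 4.5°: K_a = 0.4284.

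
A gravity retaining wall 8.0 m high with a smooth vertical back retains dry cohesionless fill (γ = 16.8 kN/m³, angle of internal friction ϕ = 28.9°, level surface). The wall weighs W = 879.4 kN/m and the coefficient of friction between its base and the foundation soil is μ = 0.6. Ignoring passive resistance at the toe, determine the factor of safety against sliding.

K_a = tan²(45° − 28.9°/2) = 0.3484.
P_a = ½K_aγH² = 0.5×0.3484×16.8×8.0² = 187.3 kN/m, acting at H/3 = 2.667 m above the base.
FS_sliding = μW / P_a = 0.6×879.4 / 187.3 = 2.817.

2.82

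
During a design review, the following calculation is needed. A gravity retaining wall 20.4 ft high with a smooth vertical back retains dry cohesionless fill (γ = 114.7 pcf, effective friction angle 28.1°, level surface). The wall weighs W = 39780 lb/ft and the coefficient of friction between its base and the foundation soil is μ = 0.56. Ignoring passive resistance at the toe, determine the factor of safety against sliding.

K_a = tan²(45° − 28.1°/2) = 0.3596.
P_a = ½K_aγH² = 0.5×0.3596×114.7×20.4² = 8583 lb/ft, acting at H/3 = 6.800 ft above the base.
FS_sliding = μW / P_a = 0.56×39780 / 8583 = 2.596.

2.60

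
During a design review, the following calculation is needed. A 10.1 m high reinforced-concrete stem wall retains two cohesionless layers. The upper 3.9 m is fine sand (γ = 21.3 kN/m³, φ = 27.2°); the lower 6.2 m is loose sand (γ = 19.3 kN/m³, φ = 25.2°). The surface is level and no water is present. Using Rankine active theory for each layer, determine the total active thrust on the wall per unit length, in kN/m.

417 kN/m

K_a1 = tan²(45°−27.2°/2) = 0.3726; K_a2 = tan²(45°−25.2°/2) = 0.4027.
Layer 1: σ at base = K_a1 γ₁ h₁ = 30.95 kPa; P₁ = ½×30.95×3.9 = 60.35.
Layer 2: σ_v at top = γ₁h₁ = 83.07; σ_h top = K_a2×83.07 = 33.46; σ_h base = K_a2×(83.07+19.3×6.2) = 81.65.
P₂ = ½(33.46+81.65)×6.2 = 356.8. Total P_a = 60.35+356.8 = 417.2 kN/m.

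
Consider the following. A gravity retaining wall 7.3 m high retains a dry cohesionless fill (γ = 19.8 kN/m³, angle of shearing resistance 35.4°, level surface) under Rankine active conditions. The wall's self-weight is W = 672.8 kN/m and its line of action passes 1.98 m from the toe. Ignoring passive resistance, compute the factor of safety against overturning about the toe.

3.90

K_a = tan²(45° − 35.4°/2) = 0.2664.
P_a = ½K_aγH² = 0.5×0.2664×19.8×7.3² = 140.5 kN/m, acting at H/3 = 2.433 m above the base.
Overturning moment M_o = P_a × H/3 = 140.5 × 2.433 = 342.0.
Resisting moment M_r = W × 1.98 = 672.8 × 1.98 = 1332.
FS_overturning = M_r/M_o = 1332/342.0 = 3.895.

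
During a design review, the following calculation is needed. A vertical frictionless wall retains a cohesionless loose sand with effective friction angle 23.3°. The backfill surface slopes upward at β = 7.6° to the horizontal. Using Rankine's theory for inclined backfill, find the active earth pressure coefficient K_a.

0.449

K_a = cos β · (cos β − √(cos²β − cos²φ)) / (cos β + √(cos²β − cos²φ)).
cos β = 0.9912, cos φ = 0.9184, √(cos²β − cos²φ) = 0.3728.
K_a = 0.9912 × (0.9912 − 0.3728)/(0.9912 + 0.3728) = 0.4494.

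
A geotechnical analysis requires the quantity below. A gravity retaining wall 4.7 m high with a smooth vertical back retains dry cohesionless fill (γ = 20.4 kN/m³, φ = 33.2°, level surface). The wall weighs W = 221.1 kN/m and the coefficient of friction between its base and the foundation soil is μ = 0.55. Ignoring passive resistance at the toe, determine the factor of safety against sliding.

K_a = tan²(45° − 33.2°/2) = 0.2924.
P_a = ½K_aγH² = 0.5×0.2924×20.4×4.7² = 65.87 kN/m, acting at H/3 = 1.567 m above the base.
FS_sliding = μW / P_a = 0.55×221.1 / 65.87 = 1.846.

1.85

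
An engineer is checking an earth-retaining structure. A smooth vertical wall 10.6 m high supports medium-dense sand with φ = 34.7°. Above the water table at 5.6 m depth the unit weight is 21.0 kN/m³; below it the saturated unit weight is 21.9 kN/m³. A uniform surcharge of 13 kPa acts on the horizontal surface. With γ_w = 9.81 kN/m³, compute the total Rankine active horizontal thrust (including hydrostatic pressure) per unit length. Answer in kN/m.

K_a = tan²(45° − φ/2) = 0.2745.
γ' = 21.9 − 9.81 = 12.09 kN/m³. h₂ = H − d_w = 5.0 m.
σ'_h: at surface K_a·q = 3.568; at WT K_a(q+γd_w) = 35.85; at base K_a(q+γd_w+γ'h₂) = 52.44 kPa.
P₁ = ½(3.568+35.85)×5.6 = 110.4; P₂ = ½(35.85+52.44)×5.0 = 220.7; P_w = ½γ_w h₂² = 122.6.
Total = 110.4+220.7+122.6 = 453.7 kN/m.

454 kN/m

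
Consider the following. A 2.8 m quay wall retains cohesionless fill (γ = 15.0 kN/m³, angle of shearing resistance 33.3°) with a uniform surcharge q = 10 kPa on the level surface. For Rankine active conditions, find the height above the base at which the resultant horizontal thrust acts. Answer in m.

K_a = 0.2911.
Triangular part P₁ = ½K_aγH² = 17.12 at H/3 = 0.9333 m; rectangular part P₂ = K_a q H = 8.152 at H/2 = 1.400 m.
ȳ = (P₁·0.9333 + P₂·1.400)/(P₁+P₂) = 1.084 m.

1.08 m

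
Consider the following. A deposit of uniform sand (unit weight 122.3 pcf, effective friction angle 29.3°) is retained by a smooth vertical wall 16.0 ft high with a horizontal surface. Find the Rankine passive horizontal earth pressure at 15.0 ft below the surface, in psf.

K_p = (1 + sin φ)/(1 − sin φ) = 2.917.
σ_h = K_p γ z = 2.917 × 122.3 × 15.0 = 5351 psf.

5350 psf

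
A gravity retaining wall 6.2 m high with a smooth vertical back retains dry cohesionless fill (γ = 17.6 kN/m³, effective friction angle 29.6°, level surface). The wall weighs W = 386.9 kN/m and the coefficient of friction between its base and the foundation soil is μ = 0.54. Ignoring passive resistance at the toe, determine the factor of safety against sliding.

1.82

K_a = tan²(45° − 29.6°/2) = 0.3387.
P_a = ½K_aγH² = 0.5×0.3387×17.6×6.2² = 114.6 kN/m, acting at H/3 = 2.067 m above the base.
FS_sliding = μW / P_a = 0.54×386.9 / 114.6 = 1.823.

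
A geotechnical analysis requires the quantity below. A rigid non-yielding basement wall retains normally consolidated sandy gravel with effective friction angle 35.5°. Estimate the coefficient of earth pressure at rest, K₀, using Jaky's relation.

K₀ = 1 − sin φ' = 1 − sin 35.5° = 0.4193.

0.419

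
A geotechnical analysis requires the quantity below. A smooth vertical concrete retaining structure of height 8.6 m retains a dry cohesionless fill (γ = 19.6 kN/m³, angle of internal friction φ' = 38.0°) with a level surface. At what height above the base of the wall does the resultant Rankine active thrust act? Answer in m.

2.87 m

K_a = 0.2379.
The pressure distribution is triangular, so the resultant acts at H/3 above the base = 8.6/3 = 2.867 m.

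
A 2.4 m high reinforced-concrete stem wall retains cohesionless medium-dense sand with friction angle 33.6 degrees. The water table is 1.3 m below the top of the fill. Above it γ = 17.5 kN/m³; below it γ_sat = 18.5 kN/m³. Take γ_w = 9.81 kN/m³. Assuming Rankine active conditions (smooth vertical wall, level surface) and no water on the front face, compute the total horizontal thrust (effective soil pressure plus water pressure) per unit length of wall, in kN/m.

K_a = tan²(45° − φ/2) = 0.2875.
γ' = 18.5 − 9.81 = 8.690 kN/m³. Depth below WT = 1.1 m.
σ'_h at WT = K_a γ d_w = 6.541 kPa; at base = 6.541 + K_a γ' × 1.1 = 9.289 kPa.
P₁ (0–1.3 m) = ½×6.541×1.3 = 4.251. P₂ (1.3–2.4 m) = ½(6.541+9.289)×1.1 = 8.706.
P_w = ½ γ_w h₂² = 0.5×9.81×1.1² = 5.935. Total = 4.251+8.706+5.935 = 18.89 kN/m.

18.9 kN/m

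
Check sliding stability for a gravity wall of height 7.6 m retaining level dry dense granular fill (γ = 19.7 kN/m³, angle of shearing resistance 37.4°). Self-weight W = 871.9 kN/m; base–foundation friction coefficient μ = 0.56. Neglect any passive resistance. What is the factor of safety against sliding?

3.51

K_a = tan²(45° − 37.4°/2) = 0.2443.
P_a = ½K_aγH² = 0.5×0.2443×19.7×7.6² = 139.0 kN/m, acting at H/3 = 2.533 m above the base.
FS_sliding = μW / P_a = 0.56×871.9 / 139.0 = 3.513.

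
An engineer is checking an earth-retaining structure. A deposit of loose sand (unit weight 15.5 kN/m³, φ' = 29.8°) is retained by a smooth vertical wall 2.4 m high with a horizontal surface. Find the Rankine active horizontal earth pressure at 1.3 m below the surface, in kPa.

K_a = (1 − sin φ)/(1 + sin φ) = 0.3360.
σ_h = K_a γ z = 0.3360 × 15.5 × 1.3 = 6.771 kPa.

6.77 kPa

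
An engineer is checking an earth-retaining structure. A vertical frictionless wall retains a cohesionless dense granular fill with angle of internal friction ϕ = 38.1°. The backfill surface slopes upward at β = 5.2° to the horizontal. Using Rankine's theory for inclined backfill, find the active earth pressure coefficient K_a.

0.239

K_a = cos β · (cos β − √(cos²β − cos²φ)) / (cos β + √(cos²β − cos²φ)).
cos β = 0.9959, cos φ = 0.7869, √(cos²β − cos²φ) = 0.6103.
K_a = 0.9959 × (0.9959 − 0.6103)/(0.9959 + 0.6103) = 0.2390.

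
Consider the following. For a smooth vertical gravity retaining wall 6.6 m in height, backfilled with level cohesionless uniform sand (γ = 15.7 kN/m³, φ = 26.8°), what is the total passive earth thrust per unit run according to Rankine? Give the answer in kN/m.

903 kN/m

K_p = tan²(45° + φ/2) = 2.642.
P_p = ½ K_p γ H² = 0.5 × 2.642 × 15.7 × 6.6² = 903.5 kN/m.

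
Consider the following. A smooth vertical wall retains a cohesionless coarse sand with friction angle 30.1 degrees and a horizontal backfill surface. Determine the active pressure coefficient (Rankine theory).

K_a = tan²(45° − φ/2) = tan²(29.95°) = 0.3320.

0.332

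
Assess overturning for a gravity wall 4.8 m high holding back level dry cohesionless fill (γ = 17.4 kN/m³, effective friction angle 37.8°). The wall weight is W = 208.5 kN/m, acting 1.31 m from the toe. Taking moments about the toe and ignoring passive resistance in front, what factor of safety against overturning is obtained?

K_a = tan²(45° − 37.8°/2) = 0.2400.
P_a = ½K_aγH² = 0.5×0.2400×17.4×4.8² = 48.11 kN/m, acting at H/3 = 1.600 m above the base.
Overturning moment M_o = P_a × H/3 = 48.11 × 1.600 = 76.97.
Resisting moment M_r = W × 1.31 = 208.5 × 1.31 = 273.1.
FS_overturning = M_r/M_o = 273.1/76.97 = 3.549.

3.55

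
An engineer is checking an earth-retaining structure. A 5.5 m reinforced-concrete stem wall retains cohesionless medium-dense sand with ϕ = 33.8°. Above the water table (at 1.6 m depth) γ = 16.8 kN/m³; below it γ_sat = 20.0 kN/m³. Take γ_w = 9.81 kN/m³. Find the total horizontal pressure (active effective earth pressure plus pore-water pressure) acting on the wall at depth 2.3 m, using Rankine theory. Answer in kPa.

16.6 kPa

K_a = (1 − sin φ)/(1 + sin φ) = 0.2851.
γ' = 20.0 − 9.81 = 10.19 kN/m³.
Effective vertical stress at 2.3 m: σ'_v = 16.8×1.6 + 10.19×0.700 = 34.01 kPa.
σ'_h = K_a σ'_v = 0.2851 × 34.01 = 9.697 kPa; u = γ_w × 0.700 = 6.867 kPa.
Total σ_h = 9.697 + 6.867 = 16.56 kPa.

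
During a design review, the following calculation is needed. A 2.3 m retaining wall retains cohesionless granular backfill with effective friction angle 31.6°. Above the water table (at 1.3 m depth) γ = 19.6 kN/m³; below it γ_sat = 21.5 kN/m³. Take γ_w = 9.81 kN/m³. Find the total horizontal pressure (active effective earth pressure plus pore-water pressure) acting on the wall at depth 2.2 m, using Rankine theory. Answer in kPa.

20.1 kPa

K_a = (1 − sin φ)/(1 + sin φ) = 0.3123.
γ' = 21.5 − 9.81 = 11.69 kN/m³.
Effective vertical stress at 2.2 m: σ'_v = 19.6×1.3 + 11.69×0.900 = 36.00 kPa.
σ'_h = K_a σ'_v = 0.3123 × 36.00 = 11.24 kPa; u = γ_w × 0.900 = 8.829 kPa.
Total σ_h = 11.24 + 8.829 = 20.07 kPa.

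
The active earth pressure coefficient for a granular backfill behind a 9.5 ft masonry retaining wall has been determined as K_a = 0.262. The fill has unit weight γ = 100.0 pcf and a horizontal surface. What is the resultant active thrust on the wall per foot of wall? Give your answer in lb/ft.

1180 lb/ft

P = ½ K_a γ H² = 0.5 × 0.262 × 100.0 × 9.5² = 1182 lb/ft.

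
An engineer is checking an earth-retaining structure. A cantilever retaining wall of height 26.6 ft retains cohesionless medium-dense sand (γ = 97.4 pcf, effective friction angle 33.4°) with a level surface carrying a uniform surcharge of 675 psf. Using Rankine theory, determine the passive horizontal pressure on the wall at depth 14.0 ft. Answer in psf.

K_p = (1 + sin φ)/(1 − sin φ) = 3.449.
σ_v = γz + q = 97.4 × 14.0 + 675 = 2039 psf.
σ_h = K_p σ_v = 3.449 × 2039 = 7032 psf.

7030 psf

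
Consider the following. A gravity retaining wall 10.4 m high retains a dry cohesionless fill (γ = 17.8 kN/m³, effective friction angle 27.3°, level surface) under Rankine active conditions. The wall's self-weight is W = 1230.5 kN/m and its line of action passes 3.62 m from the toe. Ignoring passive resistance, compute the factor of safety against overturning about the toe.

3.60

K_a = tan²(45° − 27.3°/2) = 0.3711.
P_a = ½K_aγH² = 0.5×0.3711×17.8×10.4² = 357.3 kN/m, acting at H/3 = 3.467 m above the base.
Overturning moment M_o = P_a × H/3 = 357.3 × 3.467 = 1239.
Resisting moment M_r = W × 3.62 = 1230.5 × 3.62 = 4454.
FS_overturning = M_r/M_o = 4454/1239 = 3.597.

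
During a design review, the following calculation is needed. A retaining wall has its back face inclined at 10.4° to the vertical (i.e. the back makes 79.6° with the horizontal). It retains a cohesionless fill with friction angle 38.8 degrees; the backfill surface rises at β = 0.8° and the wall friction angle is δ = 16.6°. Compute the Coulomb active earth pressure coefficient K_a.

0.290

K_a = sin²(α+φ) / [sin²α · sin(α−δ) · (1 + √{sin(φ+δ)sin(φ−β) / (sin(α−δ)sin(α+β))})²].
With α = 79.6°, φ = 38.8°, δ = 16.6°, β = 0.8°: K_a = 0.2900.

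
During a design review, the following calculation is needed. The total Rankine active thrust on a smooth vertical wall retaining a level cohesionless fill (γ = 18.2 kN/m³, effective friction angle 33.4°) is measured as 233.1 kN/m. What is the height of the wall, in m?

K_a = 0.2899. P_a = ½ K_a γ H² ⇒ H = √(2P_a/(K_a γ)).
H = √(2×233.1/(0.2899×18.2)) = 9.400 m.

9.40 m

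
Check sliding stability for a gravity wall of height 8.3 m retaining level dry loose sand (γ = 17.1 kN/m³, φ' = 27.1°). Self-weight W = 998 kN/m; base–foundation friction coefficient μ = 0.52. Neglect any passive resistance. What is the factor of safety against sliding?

K_a = tan²(45° − 27.1°/2) = 0.3741.
P_a = ½K_aγH² = 0.5×0.3741×17.1×8.3² = 220.3 kN/m, acting at H/3 = 2.767 m above the base.
FS_sliding = μW / P_a = 0.52×998 / 220.3 = 2.355.

2.36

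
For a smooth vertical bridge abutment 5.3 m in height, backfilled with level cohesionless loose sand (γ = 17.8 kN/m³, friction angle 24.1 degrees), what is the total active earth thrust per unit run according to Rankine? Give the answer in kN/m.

K_a = tan²(45° − φ/2) = 0.4201.
P_a = ½ K_a γ H² = 0.5 × 0.4201 × 17.8 × 5.3² = 105.0 kN/m.

105 kN/m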